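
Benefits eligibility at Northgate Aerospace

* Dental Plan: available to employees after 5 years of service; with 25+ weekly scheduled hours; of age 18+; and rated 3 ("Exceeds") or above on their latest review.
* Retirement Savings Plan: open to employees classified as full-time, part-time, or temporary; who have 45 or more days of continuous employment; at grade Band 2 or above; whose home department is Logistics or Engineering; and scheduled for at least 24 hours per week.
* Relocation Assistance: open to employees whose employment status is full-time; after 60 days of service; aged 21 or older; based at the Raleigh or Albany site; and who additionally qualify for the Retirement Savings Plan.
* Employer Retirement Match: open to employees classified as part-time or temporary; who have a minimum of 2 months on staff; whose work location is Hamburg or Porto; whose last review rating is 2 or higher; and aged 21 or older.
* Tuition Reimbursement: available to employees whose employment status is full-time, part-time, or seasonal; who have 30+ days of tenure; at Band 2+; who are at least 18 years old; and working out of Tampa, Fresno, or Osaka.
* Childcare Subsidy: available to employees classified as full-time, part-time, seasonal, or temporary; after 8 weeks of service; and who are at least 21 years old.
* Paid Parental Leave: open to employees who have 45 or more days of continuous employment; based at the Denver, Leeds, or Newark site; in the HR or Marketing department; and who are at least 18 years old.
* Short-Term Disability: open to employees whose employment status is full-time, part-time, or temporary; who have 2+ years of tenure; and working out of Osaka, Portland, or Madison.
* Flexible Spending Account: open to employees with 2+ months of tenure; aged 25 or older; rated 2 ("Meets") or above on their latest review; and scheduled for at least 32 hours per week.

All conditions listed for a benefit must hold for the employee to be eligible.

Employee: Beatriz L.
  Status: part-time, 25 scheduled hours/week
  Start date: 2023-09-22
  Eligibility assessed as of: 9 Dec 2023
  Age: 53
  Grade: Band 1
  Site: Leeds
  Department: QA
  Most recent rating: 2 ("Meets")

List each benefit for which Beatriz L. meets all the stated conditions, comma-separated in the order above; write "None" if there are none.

Childcare Subsidy

Service from 2023-09-22 to 9 Dec 2023: 78 days.
Dental Plan — service 78 days < 5 years (≈1825 days) ✗ → not eligible.
Retirement Savings Plan — status part-time ✓; service 78 days ≥ 45 days ✓; grade Band 1 < Band 2 ✗ → not eligible.
Relocation Assistance — status part-time ✗ (requires full-time) → not eligible.
Employer Retirement Match — status part-time ✓; service 78 days ≥ 2 months (≈60 days) ✓; site Leeds ✗ (not Hamburg or Porto) → not eligible.
Tuition Reimbursement — status part-time ✓; service 78 days ≥ 30 days ✓; grade Band 1 < Band 2 ✗ → not eligible.
Childcare Subsidy — status part-time ✓; service 78 days ≥ 8 weeks (≈56 days) ✓; age 53 ≥ 21 ✓ → eligible.
Paid Parental Leave — service 78 days ≥ 45 days ✓; site Leeds ✓; dept QA ✗ → not eligible.
Short-Term Disability — status part-time ✓; service 78 days < 2 years (≈730 days) ✗ → not eligible.
Flexible Spending Account — service 78 days ≥ 2 months (≈60 days) ✓; age 53 ≥ 25 ✓; rating 2 ≥ 2 ✓; 25 hrs/wk < 32 ✗ → not eligible.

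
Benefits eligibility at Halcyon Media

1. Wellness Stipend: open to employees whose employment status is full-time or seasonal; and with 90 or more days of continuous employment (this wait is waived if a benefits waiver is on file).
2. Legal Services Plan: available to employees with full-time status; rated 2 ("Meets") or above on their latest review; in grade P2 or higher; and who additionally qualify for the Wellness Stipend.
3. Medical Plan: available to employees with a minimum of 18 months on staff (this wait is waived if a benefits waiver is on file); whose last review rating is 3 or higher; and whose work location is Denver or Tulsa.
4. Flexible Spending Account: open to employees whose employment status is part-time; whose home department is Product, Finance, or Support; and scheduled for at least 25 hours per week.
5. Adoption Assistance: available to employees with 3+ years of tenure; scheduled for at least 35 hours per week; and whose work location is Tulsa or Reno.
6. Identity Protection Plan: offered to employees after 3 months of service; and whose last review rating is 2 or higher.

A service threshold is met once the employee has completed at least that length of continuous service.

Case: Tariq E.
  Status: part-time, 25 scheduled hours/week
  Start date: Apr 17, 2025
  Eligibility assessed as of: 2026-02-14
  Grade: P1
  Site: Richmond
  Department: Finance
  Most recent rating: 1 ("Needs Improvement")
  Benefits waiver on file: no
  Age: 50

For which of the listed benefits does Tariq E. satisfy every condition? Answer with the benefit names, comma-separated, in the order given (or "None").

Service from Apr 17, 2025 to 2026-02-14: 303 days.
Wellness Stipend — status part-time ✗ (requires full-time or seasonal) → not eligible.
Legal Services Plan — status part-time ✗ (requires full-time) → not eligible.
Medical Plan — no waiver, service 303 days < 18 months (≈540 days) ✗ → not eligible.
Flexible Spending Account — status part-time ✓; dept Finance ✓; 25 hrs/wk ≥ 25 ✓ → eligible.
Adoption Assistance — service 303 days < 3 years (≈1095 days) ✗ → not eligible.
Identity Protection Plan — service 303 days ≥ 3 months (≈90 days) ✓; rating 1 < 2 ✗ → not eligible.

Flexible Spending Account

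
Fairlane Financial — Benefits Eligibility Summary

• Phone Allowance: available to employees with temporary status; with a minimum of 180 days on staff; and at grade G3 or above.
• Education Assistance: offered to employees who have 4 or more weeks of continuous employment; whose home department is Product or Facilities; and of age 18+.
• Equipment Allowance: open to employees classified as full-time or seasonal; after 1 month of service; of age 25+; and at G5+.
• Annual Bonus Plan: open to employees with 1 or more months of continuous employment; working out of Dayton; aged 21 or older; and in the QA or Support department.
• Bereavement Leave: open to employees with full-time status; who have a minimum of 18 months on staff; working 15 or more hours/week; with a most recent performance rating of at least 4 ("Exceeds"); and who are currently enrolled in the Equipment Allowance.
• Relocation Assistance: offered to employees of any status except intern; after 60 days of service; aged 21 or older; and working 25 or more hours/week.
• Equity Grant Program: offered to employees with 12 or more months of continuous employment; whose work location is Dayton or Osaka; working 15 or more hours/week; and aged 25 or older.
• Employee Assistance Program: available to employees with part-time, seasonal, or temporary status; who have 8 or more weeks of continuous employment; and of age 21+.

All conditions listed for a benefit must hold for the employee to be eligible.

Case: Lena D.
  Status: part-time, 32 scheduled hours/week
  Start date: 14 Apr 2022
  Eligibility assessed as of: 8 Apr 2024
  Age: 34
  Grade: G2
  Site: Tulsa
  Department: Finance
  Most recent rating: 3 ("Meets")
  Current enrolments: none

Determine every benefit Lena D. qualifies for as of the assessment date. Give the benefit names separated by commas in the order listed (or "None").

Service from 14 Apr 2022 to 8 Apr 2024: 725 days.
Phone Allowance — status part-time ✗ (requires temporary) → not eligible.
Education Assistance — service 725 days ≥ 4 weeks (≈28 days) ✓; dept Finance ✗ → not eligible.
Equipment Allowance — status part-time ✗ (requires full-time or seasonal) → not eligible.
Annual Bonus Plan — service 725 days ≥ 1 month (≈30 days) ✓; site Tulsa ✗ (not Dayton) → not eligible.
Bereavement Leave — status part-time ✗ (requires full-time) → not eligible.
Relocation Assistance — status part-time ✓ (not excluded); service 725 days ≥ 60 days ✓; age 34 ≥ 21 ✓; 32 hrs/wk ≥ 25 ✓ → eligible.
Equity Grant Program — service 725 days ≥ 12 months (≈360 days) ✓; site Tulsa ✗ (not Dayton or Osaka) → not eligible.
Employee Assistance Program — status part-time ✓; service 725 days ≥ 8 weeks (≈56 days) ✓; age 34 ≥ 21 ✓ → eligible.

Relocation Assistance, Employee Assistance Program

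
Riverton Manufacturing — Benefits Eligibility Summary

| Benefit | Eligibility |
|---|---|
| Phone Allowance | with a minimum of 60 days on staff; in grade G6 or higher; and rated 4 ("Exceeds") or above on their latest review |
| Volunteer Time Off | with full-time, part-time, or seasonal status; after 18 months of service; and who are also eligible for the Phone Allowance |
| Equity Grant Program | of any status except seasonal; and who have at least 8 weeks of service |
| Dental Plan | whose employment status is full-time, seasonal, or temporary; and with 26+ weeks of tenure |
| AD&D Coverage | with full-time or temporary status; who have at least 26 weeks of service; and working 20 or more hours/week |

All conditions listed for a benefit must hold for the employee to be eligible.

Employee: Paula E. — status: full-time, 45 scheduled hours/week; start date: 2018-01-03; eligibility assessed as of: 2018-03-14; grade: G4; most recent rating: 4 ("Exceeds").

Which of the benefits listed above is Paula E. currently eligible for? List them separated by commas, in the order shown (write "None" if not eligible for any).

Equity Grant Program

Service from 2018-01-03 to 2018-03-14: 70 days.
Phone Allowance — service 70 days ≥ 60 days ✓; grade G4 < G6 ✗ → not eligible.
Volunteer Time Off — status full-time ✓; service 70 days < 18 months (≈540 days) ✗ → not eligible.
Equity Grant Program — status full-time ✓ (not excluded); service 70 days ≥ 8 weeks (≈56 days) ✓ → eligible.
Dental Plan — status full-time ✓; service 70 days < 26 weeks (≈182 days) ✗ → not eligible.
AD&D Coverage — status full-time ✓; service 70 days < 26 weeks (≈182 days) ✗ → not eligible.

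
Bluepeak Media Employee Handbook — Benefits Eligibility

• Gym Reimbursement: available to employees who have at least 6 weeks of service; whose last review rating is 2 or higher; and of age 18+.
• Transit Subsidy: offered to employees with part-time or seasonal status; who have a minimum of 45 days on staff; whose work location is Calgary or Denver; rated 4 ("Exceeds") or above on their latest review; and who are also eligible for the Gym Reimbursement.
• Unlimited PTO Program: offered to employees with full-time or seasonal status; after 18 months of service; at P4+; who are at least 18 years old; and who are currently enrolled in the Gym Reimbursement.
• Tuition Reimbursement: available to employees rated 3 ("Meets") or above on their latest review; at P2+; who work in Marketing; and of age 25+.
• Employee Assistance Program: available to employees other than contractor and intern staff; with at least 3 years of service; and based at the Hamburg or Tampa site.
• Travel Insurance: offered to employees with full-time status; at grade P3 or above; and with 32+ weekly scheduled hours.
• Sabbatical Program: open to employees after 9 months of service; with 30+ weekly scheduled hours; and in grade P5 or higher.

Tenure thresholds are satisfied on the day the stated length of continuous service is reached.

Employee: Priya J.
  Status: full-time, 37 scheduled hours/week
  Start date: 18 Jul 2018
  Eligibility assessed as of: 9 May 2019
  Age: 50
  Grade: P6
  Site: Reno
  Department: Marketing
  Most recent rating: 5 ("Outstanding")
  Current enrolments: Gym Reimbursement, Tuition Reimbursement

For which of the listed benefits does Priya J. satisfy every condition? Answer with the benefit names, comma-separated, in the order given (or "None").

Service from 18 Jul 2018 to 9 May 2019: 295 days.
Gym Reimbursement — service 295 days ≥ 6 weeks (≈42 days) ✓; rating 5 ≥ 2 ✓; age 50 ≥ 18 ✓ → eligible.
Transit Subsidy — status full-time ✗ (requires part-time or seasonal) → not eligible.
Unlimited PTO Program — status full-time ✓; service 295 days < 18 months (≈540 days) ✗ → not eligible.
Tuition Reimbursement — rating 5 ≥ 3 ✓; grade P6 ≥ P2 ✓; dept Marketing ✓; age 50 ≥ 25 ✓ → eligible.
Employee Assistance Program — status full-time ✓ (not excluded); service 295 days < 3 years (≈1095 days) ✗ → not eligible.
Travel Insurance — status full-time ✓; grade P6 ≥ P3 ✓; 37 hrs/wk ≥ 32 ✓ → eligible.
Sabbatical Program — service 295 days ≥ 9 months (≈270 days) ✓; 37 hrs/wk ≥ 30 ✓; grade P6 ≥ P5 ✓ → eligible.

Gym Reimbursement, Tuition Reimbursement, Travel Insurance, Sabbatical Program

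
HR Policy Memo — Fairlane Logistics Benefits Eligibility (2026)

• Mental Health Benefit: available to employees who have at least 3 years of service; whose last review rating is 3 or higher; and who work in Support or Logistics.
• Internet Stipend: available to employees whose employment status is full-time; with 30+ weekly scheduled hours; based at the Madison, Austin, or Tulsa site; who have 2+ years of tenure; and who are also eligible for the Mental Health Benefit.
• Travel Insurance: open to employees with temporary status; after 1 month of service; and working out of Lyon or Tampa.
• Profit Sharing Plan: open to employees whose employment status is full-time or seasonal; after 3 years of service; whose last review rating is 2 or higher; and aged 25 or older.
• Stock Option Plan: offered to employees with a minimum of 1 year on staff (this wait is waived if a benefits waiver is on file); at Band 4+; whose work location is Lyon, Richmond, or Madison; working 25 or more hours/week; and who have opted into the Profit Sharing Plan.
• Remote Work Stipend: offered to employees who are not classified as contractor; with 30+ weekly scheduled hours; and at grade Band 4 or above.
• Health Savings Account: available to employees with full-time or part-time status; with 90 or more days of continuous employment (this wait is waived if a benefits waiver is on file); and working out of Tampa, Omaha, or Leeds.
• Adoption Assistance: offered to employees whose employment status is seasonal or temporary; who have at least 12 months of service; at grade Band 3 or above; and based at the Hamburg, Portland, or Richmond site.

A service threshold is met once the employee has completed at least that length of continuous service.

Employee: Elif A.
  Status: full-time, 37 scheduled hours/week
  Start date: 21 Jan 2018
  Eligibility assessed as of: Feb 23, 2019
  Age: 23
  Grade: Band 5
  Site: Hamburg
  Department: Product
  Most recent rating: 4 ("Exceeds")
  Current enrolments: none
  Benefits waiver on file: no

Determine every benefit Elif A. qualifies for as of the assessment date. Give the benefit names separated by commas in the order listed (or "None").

Service from 21 Jan 2018 to Feb 23, 2019: 398 days.
Mental Health Benefit — service 398 days < 3 years (≈1095 days) ✗ → not eligible.
Internet Stipend — status full-time ✓; 37 hrs/wk ≥ 30 ✓; site Hamburg ✗ (not Madison, Austin, or Tulsa) → not eligible.
Travel Insurance — status full-time ✗ (requires temporary) → not eligible.
Profit Sharing Plan — status full-time ✓; service 398 days < 3 years (≈1095 days) ✗ → not eligible.
Stock Option Plan — no waiver, service 398 days ≥ 1 year (≈365 days) ✓; grade Band 5 ≥ Band 4 ✓; site Hamburg ✗ (not Lyon, Richmond, or Madison) → not eligible.
Remote Work Stipend — status full-time ✓ (not excluded); 37 hrs/wk ≥ 30 ✓; grade Band 5 ≥ Band 4 ✓ → eligible.
Health Savings Account — status full-time ✓; no waiver, service 398 days ≥ 90 days ✓; site Hamburg ✗ (not Tampa, Omaha, or Leeds) → not eligible.
Adoption Assistance — status full-time ✗ (requires seasonal or temporary) → not eligible.

Remote Work Stipend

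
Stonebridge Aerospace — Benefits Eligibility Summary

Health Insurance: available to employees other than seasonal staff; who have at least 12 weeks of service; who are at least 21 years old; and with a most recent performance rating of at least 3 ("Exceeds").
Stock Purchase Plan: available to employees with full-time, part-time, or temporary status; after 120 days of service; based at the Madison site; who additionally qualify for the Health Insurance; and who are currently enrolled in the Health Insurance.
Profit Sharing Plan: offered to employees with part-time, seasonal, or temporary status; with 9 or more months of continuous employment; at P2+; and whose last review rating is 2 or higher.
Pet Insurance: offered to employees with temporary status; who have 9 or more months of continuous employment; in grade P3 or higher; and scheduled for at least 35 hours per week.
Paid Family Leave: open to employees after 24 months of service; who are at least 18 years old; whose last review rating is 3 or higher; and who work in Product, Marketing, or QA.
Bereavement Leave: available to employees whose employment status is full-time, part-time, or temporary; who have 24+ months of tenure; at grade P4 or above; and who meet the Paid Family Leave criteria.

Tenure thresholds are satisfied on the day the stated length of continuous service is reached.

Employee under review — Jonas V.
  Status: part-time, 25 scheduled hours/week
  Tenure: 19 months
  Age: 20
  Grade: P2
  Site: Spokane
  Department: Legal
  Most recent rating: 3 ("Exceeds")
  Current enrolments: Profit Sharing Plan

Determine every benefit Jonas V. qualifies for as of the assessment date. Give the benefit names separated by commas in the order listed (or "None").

Health Insurance — status part-time ✓ (not excluded); service 19 months ≥ 12 weeks (≈84 days) ✓; age 20 < 21 ✗ → not eligible.
Stock Purchase Plan — status part-time ✓; service 19 months ≥ 120 days ✓; site Spokane ✗ (not Madison) → not eligible.
Profit Sharing Plan — status part-time ✓; service 19 months ≥ 9 months ✓; grade P2 ≥ P2 ✓; rating 3 ≥ 2 ✓ → eligible.
Pet Insurance — status part-time ✗ (requires temporary) → not eligible.
Paid Family Leave — service 19 months < 24 months ✗ → not eligible.
Bereavement Leave — status part-time ✓; service 19 months < 24 months ✗ → not eligible.

Profit Sharing Plan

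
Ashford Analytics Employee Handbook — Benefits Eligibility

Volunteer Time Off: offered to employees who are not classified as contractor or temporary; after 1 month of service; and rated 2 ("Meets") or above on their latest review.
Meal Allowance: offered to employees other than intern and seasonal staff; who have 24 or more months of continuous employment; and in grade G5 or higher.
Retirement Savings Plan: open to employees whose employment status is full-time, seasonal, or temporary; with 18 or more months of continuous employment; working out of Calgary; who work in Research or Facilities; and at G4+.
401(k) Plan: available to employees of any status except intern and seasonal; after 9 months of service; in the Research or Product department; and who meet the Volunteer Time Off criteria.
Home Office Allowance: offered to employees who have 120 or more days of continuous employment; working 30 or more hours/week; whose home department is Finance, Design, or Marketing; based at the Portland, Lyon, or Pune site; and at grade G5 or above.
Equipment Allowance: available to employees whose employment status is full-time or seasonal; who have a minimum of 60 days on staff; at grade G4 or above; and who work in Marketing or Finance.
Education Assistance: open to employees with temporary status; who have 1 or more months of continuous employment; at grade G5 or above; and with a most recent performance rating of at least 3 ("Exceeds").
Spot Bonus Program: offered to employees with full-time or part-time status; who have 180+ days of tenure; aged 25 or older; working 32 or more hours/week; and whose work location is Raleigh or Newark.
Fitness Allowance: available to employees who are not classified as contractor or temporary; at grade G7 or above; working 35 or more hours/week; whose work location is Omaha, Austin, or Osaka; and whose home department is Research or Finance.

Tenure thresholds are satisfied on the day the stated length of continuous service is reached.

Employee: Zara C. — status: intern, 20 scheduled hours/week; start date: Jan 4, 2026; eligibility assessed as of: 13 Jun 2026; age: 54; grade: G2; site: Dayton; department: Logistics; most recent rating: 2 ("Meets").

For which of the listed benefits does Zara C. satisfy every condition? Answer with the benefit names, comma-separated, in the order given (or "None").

Service from Jan 4, 2026 to 13 Jun 2026: 160 days.
Volunteer Time Off — status intern ✓ (not excluded); service 160 days ≥ 1 month (≈30 days) ✓; rating 2 ≥ 2 ✓ → eligible.
Meal Allowance — status intern ✗ (excluded) → not eligible.
Retirement Savings Plan — status intern ✗ (requires full-time, seasonal, or temporary) → not eligible.
401(k) Plan — status intern ✗ (excluded) → not eligible.
Home Office Allowance — service 160 days ≥ 120 days ✓; 20 hrs/wk < 30 ✗ → not eligible.
Equipment Allowance — status intern ✗ (requires full-time or seasonal) → not eligible.
Education Assistance — status intern ✗ (requires temporary) → not eligible.
Spot Bonus Program — status intern ✗ (requires full-time or part-time) → not eligible.
Fitness Allowance — status intern ✓ (not excluded); grade G2 < G7 ✗ → not eligible.

Volunteer Time Off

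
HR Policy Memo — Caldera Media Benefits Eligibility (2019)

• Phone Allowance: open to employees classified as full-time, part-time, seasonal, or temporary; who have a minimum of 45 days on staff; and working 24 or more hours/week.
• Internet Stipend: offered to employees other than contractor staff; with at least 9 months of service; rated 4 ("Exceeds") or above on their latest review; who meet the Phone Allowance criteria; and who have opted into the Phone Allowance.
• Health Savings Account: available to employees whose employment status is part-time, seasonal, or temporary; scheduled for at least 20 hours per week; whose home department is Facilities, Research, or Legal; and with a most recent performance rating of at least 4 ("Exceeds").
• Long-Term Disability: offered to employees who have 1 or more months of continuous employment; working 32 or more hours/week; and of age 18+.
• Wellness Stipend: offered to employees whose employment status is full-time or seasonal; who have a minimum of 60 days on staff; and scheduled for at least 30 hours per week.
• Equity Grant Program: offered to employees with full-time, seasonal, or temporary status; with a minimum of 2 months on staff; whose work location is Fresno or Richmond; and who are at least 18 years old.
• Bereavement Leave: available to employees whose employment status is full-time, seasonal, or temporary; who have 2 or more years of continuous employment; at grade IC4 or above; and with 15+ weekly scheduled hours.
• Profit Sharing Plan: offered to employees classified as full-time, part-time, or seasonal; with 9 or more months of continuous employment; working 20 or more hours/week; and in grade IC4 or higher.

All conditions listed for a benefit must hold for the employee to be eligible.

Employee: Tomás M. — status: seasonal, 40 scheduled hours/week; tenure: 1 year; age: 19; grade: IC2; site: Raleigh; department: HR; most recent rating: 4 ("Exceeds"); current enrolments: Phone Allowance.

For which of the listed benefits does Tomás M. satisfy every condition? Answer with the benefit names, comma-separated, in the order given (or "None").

Phone Allowance, Internet Stipend, Long-Term Disability, Wellness Stipend

Phone Allowance — status seasonal ✓; service 1 year ≥ 45 days ✓; 40 hrs/wk ≥ 24 ✓ → eligible.
Internet Stipend — status seasonal ✓ (not excluded); service 1 year ≥ 9 months (≈270 days) ✓; rating 4 ≥ 4 ✓; eligible for Phone Allowance ✓; enrolled in Phone Allowance ✓ → eligible.
Health Savings Account — status seasonal ✓; 40 hrs/wk ≥ 20 ✓; dept HR ✗ → not eligible.
Long-Term Disability — service 1 year ≥ 1 month (≈30 days) ✓; 40 hrs/wk ≥ 32 ✓; age 19 ≥ 18 ✓ → eligible.
Wellness Stipend — status seasonal ✓; service 1 year ≥ 60 days ✓; 40 hrs/wk ≥ 30 ✓ → eligible.
Equity Grant Program — status seasonal ✓; service 1 year ≥ 2 months (≈60 days) ✓; site Raleigh ✗ (not Fresno or Richmond) → not eligible.
Bereavement Leave — status seasonal ✓; service 1 year < 2 years ✗ → not eligible.
Profit Sharing Plan — status seasonal ✓; service 1 year ≥ 9 months (≈270 days) ✓; 40 hrs/wk ≥ 20 ✓; grade IC2 < IC4 ✗ → not eligible.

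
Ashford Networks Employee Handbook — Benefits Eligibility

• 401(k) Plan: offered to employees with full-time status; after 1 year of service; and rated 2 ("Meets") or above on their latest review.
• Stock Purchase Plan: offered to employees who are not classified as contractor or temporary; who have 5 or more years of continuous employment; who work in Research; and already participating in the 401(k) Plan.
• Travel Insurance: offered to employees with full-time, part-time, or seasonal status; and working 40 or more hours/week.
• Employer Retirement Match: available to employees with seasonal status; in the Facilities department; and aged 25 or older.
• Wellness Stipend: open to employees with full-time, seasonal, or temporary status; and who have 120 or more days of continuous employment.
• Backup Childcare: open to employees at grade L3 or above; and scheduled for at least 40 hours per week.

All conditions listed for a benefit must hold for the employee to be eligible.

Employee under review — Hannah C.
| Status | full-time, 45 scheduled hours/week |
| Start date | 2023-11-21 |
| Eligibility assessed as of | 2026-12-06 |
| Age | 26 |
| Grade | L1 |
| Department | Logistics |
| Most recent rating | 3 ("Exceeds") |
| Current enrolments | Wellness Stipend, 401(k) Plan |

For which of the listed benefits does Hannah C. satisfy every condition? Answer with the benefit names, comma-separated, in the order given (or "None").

Service from 2023-11-21 to 2026-12-06: 1111 days.
401(k) Plan — status full-time ✓; service 1111 days ≥ 1 year (≈365 days) ✓; rating 3 ≥ 2 ✓ → eligible.
Stock Purchase Plan — status full-time ✓ (not excluded); service 1111 days < 5 years (≈1825 days) ✗ → not eligible.
Travel Insurance — status full-time ✓; 45 hrs/wk ≥ 40 ✓ → eligible.
Employer Retirement Match — status full-time ✗ (requires seasonal) → not eligible.
Wellness Stipend — status full-time ✓; service 1111 days ≥ 120 days ✓ → eligible.
Backup Childcare — grade L1 < L3 ✗ → not eligible.

401(k) Plan, Travel Insurance, Wellness Stipend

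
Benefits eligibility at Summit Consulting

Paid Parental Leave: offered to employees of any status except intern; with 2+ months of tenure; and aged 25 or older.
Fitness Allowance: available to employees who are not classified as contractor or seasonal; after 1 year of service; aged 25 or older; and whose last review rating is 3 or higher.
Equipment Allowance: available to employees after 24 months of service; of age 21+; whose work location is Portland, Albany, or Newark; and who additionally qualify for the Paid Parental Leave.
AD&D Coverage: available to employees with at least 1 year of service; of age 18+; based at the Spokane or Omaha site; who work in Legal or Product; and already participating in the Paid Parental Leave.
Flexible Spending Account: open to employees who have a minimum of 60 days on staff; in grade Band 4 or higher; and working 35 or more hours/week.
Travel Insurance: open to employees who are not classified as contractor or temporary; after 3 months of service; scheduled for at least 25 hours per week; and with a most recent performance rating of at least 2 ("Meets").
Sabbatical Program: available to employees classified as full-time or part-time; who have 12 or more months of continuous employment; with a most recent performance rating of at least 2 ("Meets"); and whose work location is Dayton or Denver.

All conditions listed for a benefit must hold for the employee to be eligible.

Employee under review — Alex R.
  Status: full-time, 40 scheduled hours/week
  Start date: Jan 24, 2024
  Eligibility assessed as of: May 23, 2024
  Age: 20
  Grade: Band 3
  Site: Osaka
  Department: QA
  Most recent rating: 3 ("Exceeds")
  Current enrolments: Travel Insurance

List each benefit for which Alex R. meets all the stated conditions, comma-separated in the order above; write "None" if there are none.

Travel Insurance

Service from Jan 24, 2024 to May 23, 2024: 120 days.
Paid Parental Leave — status full-time ✓ (not excluded); service 120 days ≥ 2 months (≈60 days) ✓; age 20 < 25 ✗ → not eligible.
Fitness Allowance — status full-time ✓ (not excluded); service 120 days < 1 year (≈365 days) ✗ → not eligible.
Equipment Allowance — service 120 days < 24 months (≈720 days) ✗ → not eligible.
AD&D Coverage — service 120 days < 1 year (≈365 days) ✗ → not eligible.
Flexible Spending Account — service 120 days ≥ 60 days ✓; grade Band 3 < Band 4 ✗ → not eligible.
Travel Insurance — status full-time ✓ (not excluded); service 120 days ≥ 3 months (≈90 days) ✓; 40 hrs/wk ≥ 25 ✓; rating 3 ≥ 2 ✓ → eligible.
Sabbatical Program — status full-time ✓; service 120 days < 12 months (≈360 days) ✗ → not eligible.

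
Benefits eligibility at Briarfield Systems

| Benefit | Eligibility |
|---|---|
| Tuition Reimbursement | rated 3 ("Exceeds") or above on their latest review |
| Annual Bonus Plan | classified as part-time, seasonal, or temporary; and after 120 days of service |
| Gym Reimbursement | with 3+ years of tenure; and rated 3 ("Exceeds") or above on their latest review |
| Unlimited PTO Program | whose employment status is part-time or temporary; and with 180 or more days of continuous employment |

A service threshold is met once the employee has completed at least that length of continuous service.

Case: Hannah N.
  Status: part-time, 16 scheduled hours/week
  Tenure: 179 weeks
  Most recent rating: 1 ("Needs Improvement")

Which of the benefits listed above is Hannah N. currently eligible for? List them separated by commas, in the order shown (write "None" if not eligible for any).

Tuition Reimbursement — rating 1 < 3 ✗ → not eligible.
Annual Bonus Plan — status part-time ✓; service 179 weeks ≥ 120 days ✓ → eligible.
Gym Reimbursement — service 179 weeks ≥ 3 years (≈1095 days) ✓; rating 1 < 3 ✗ → not eligible.
Unlimited PTO Program — status part-time ✓; service 179 weeks ≥ 180 days ✓ → eligible.

Annual Bonus Plan, Unlimited PTO Program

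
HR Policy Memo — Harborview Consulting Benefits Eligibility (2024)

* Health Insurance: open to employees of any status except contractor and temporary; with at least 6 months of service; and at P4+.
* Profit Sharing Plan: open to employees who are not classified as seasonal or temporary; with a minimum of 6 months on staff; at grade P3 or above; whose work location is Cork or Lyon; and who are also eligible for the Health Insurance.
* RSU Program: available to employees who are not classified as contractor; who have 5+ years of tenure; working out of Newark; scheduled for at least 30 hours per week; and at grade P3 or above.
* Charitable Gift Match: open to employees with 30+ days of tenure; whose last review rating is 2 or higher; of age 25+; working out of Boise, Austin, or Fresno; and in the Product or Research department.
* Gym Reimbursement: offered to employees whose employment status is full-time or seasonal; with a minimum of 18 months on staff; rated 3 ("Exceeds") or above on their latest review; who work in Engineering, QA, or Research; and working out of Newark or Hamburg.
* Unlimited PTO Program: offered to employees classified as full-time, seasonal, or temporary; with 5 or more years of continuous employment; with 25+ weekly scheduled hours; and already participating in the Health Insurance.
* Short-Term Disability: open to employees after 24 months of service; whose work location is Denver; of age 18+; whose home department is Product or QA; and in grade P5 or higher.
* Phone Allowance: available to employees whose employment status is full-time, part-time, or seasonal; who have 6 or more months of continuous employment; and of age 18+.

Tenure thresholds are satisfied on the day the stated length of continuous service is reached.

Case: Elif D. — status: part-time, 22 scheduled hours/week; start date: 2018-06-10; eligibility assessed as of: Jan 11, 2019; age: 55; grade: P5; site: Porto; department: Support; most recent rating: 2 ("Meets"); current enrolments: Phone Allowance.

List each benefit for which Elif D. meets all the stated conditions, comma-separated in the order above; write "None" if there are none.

Service from 2018-06-10 to Jan 11, 2019: 215 days.
Health Insurance — status part-time ✓ (not excluded); service 215 days ≥ 6 months (≈180 days) ✓; grade P5 ≥ P4 ✓ → eligible.
Profit Sharing Plan — status part-time ✓ (not excluded); service 215 days ≥ 6 months (≈180 days) ✓; grade P5 ≥ P3 ✓; site Porto ✗ (not Cork or Lyon) → not eligible.
RSU Program — status part-time ✓ (not excluded); service 215 days < 5 years (≈1825 days) ✗ → not eligible.
Charitable Gift Match — service 215 days ≥ 30 days ✓; rating 2 ≥ 2 ✓; age 55 ≥ 25 ✓; site Porto ✗ (not Boise, Austin, or Fresno) → not eligible.
Gym Reimbursement — status part-time ✗ (requires full-time or seasonal) → not eligible.
Unlimited PTO Program — status part-time ✗ (requires full-time, seasonal, or temporary) → not eligible.
Short-Term Disability — service 215 days < 24 months (≈720 days) ✗ → not eligible.
Phone Allowance — status part-time ✓; service 215 days ≥ 6 months (≈180 days) ✓; age 55 ≥ 18 ✓ → eligible.

Health Insurance, Phone Allowance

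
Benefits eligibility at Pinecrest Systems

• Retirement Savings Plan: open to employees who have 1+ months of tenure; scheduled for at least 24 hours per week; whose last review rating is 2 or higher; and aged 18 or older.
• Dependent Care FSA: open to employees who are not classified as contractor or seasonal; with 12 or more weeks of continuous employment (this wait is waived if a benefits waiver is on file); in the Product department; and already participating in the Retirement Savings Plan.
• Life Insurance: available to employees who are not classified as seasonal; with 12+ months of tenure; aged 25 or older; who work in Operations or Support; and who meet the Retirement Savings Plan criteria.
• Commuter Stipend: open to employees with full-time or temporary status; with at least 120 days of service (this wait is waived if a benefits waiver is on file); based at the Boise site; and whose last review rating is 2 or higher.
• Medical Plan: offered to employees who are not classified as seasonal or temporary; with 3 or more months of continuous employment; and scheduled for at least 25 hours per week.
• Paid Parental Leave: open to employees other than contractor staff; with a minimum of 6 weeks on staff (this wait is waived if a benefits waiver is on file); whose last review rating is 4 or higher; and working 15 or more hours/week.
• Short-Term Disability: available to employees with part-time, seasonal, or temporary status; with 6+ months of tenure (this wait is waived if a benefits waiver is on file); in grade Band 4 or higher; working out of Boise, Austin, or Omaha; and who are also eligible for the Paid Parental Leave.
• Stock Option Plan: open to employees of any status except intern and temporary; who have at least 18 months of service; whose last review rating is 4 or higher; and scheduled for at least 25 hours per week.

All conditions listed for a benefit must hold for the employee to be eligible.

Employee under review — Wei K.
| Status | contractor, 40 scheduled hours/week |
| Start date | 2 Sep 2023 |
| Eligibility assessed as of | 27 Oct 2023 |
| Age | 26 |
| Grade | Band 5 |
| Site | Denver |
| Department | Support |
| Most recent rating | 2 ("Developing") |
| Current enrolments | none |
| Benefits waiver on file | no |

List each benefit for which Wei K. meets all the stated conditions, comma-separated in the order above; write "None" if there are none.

Retirement Savings Plan

Service from 2 Sep 2023 to 27 Oct 2023: 55 days.
Retirement Savings Plan — service 55 days ≥ 1 month (≈30 days) ✓; 40 hrs/wk ≥ 24 ✓; rating 2 ≥ 2 ✓; age 26 ≥ 18 ✓ → eligible.
Dependent Care FSA — status contractor ✗ (excluded) → not eligible.
Life Insurance — status contractor ✓ (not excluded); service 55 days < 12 months (≈360 days) ✗ → not eligible.
Commuter Stipend — status contractor ✗ (requires full-time or temporary) → not eligible.
Medical Plan — status contractor ✓ (not excluded); service 55 days < 3 months (≈90 days) ✗ → not eligible.
Paid Parental Leave — status contractor ✗ (excluded) → not eligible.
Short-Term Disability — status contractor ✗ (requires part-time, seasonal, or temporary) → not eligible.
Stock Option Plan — status contractor ✓ (not excluded); service 55 days < 18 months (≈540 days) ✗ → not eligible.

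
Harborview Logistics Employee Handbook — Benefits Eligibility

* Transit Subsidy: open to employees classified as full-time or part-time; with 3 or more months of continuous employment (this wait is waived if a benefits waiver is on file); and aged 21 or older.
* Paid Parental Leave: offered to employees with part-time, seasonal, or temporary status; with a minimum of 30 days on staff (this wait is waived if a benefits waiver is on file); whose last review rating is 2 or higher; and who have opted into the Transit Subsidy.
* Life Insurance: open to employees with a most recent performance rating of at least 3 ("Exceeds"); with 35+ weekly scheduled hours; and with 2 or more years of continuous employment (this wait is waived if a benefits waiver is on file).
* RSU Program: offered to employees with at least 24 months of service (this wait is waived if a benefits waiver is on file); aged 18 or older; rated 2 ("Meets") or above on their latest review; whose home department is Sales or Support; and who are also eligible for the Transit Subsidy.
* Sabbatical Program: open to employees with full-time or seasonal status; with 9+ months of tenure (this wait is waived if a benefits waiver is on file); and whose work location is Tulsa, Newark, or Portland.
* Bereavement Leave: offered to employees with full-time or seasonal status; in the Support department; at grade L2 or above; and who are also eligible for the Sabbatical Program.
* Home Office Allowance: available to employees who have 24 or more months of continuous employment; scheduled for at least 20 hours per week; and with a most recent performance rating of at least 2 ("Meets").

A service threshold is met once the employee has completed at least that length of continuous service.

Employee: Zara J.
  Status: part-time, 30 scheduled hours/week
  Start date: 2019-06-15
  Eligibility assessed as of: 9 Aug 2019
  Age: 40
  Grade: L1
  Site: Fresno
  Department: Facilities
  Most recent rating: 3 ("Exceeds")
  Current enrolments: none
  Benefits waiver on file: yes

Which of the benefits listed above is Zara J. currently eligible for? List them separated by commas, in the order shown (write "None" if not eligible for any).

Transit Subsidy

Service from 2019-06-15 to 9 Aug 2019: 55 days.
Transit Subsidy — status part-time ✓; benefits waiver on file ✓; age 40 ≥ 21 ✓ → eligible.
Paid Parental Leave — status part-time ✓; benefits waiver on file ✓; rating 3 ≥ 2 ✓; not enrolled in Transit Subsidy ✗ → not eligible.
Life Insurance — rating 3 ≥ 3 ✓; 30 hrs/wk < 35 ✗ → not eligible.
RSU Program — benefits waiver on file ✓; age 40 ≥ 18 ✓; rating 3 ≥ 2 ✓; dept Facilities ✗ → not eligible.
Sabbatical Program — status part-time ✗ (requires full-time or seasonal) → not eligible.
Bereavement Leave — status part-time ✗ (requires full-time or seasonal) → not eligible.
Home Office Allowance — service 55 days < 24 months (≈720 days) ✗ → not eligible.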